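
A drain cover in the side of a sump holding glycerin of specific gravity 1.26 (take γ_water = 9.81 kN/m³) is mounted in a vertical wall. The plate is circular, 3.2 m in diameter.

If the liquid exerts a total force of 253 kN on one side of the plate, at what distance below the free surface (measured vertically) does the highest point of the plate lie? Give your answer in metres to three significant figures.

d_top ≈ 0.945 m

γ = 1.26 × 9.81 = 12.3606 kN/m³.
A = π(1.6)² = 8.04248 m².
From F = γ·h_c·A, the centroid depth is h_c = 253/(12.3606 × 8.04248) = 2.54502 m.
The centroid is at the centre, 1.6 m below the top of the plate, so the highest point sits at h_top = 2.54502 − 1.6 = 0.94502 m below the surface.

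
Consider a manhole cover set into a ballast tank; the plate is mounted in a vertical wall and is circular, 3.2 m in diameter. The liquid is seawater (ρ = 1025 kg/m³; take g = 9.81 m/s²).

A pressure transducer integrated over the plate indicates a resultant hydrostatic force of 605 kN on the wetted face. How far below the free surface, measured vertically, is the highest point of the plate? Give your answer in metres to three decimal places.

γ = ρg = 1025 × 9.81 / 1000 = 10.05525 kN/m³.
A = π(1.6)² = 8.04248 m².
From F = γ·h_c·A, the centroid depth is h_c = 605/(10.05525 × 8.04248) = 7.48122 m.
The centroid is at the centre, 1.6 m below the top of the plate, so the highest point sits at h_top = 7.48122 − 1.6 = 5.88122 m below the surface.

d_top ≈ 5.881 m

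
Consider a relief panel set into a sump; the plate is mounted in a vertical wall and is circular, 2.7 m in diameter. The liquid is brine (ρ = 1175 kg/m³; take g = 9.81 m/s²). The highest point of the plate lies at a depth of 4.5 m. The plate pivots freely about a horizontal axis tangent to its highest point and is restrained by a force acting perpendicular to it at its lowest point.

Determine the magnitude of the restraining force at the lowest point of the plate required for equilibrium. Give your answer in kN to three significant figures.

γ = ρg = 1175 × 9.81 / 1000 = 11.52675 kN/m³.
The centroid is at the centre, 1.35 m below the top of the plate, so the centroid depth is h_c = 4.5 + 1.35 = 5.85 m.
A = π(1.35)² = 5.72555 m².
Resultant F = γ·h_c·A = 11.52675 × 5.85 × 5.72555 = 386.082 kN.
I_c = πr⁴/4 = π × 1.35⁴/4 = 2.6087 m⁴.
Centre of pressure: y_p = y_c + I_c/(y_c·A) = 5.85 + 2.6087/(5.85 × 5.72555) = 5.85 + 0.0778845 = 5.92788 m along the plane.
The resultant acts 1.35 + 0.0778845 = 1.42788 m (along the plate) below the hinge at the top edge, so the moment about the hinge is M = F × 1.42788 = 386.082 × 1.42788 = 551.279 kN·m.
A normal force at the bottom, 2.7 m from the hinge, must supply this moment: P = 551.279/2.7 = 204.177 kN.

P ≈ 204 kN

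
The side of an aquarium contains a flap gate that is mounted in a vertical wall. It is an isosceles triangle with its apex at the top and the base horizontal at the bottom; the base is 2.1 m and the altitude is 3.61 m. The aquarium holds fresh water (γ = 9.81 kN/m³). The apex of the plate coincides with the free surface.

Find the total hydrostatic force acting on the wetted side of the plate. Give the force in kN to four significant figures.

F ≈ 89.49 kN

γ = 9.81 kN/m³.
With the apex up, the centroid sits 2h/3 = 2 × 3.61/3 = 2.40667 m below the apex, so the centroid depth is h_c = 2.40667 m.
A = ½ × 2.1 × 3.61 = 3.7905 m².
Resultant F = γ·h_c·A = 9.81 × 2.40667 × 3.7905 = 89.4916 kN.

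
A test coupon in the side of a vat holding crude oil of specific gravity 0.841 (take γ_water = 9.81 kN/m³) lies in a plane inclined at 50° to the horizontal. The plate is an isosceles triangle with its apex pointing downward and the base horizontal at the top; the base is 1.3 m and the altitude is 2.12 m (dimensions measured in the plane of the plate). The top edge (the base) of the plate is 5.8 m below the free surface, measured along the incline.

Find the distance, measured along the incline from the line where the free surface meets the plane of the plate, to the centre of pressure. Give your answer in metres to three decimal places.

γ = 0.841 × 9.81 = 8.25021 kN/m³.
Let θ = 50° be the plate's angle to the horizontal; measure y along the incline from where the plane meets the free surface. Vertical depth h = y·sinθ with sinθ = 0.766044.
With the apex down, the centroid sits h/3 = 2.12/3 = 0.706667 m below the base (the top edge), so y_c = 5.8 + 0.706667 = 6.50667 m and h_c = 6.50667 × 0.766044 = 4.9844 m.
A = ½ × 1.3 × 2.12 = 1.378 m².
Resultant F = γ·h_c·A = 8.25021 × 4.9844 × 1.378 = 56.6666 kN.
I_c = b·h³/36 = 1.3 × 2.12³/36 = 0.344071 m⁴.
Centre of pressure: y_p = y_c + I_c/(y_c·A) = 6.50667 + 0.344071/(6.50667 × 1.378) = 6.50667 + 0.0383743 = 6.54504 m along the plane.

y_p = 6.545 m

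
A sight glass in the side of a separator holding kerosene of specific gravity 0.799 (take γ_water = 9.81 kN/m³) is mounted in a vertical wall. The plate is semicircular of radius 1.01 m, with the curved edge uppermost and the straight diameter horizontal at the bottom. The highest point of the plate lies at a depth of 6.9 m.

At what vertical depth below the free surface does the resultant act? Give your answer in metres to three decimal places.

γ = 0.799 × 9.81 = 7.83819 kN/m³.
The centroid lies 4r/(3π) = 0.428657 m above the diameter, so r − 4r/(3π) = 1.01 − 0.428657 = 0.581343 m below the topmost point, so the centroid depth is h_c = 6.9 + 0.581343 = 7.48134 m.
A = πr²/2 = π × 1.01²/2 = 1.60237 m².
Resultant F = γ·h_c·A = 7.83819 × 7.48134 × 1.60237 = 93.9632 kN.
I_c = (π/8 − 8/(9π))·r⁴ = 0.109757 × 1.01⁴ = 0.114214 m⁴.
Centre of pressure: y_p = y_c + I_c/(y_c·A) = 7.48134 + 0.114214/(7.48134 × 1.60237) = 7.48134 + 0.00952746 = 7.49087 m along the plane.

h_p = 7.491 m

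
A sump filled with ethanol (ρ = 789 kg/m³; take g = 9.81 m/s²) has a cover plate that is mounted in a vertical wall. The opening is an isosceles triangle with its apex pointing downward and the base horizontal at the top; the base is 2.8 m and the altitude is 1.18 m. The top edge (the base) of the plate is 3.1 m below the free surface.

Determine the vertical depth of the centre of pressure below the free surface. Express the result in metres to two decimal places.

γ = ρg = 789 × 9.81 / 1000 = 7.74009 kN/m³.
With the apex down, the centroid sits h/3 = 1.18/3 = 0.393333 m below the base (the top edge), so the centroid depth is h_c = 3.1 + 0.393333 = 3.49333 m.
A = ½ × 2.8 × 1.18 = 1.652 m².
Resultant F = γ·h_c·A = 7.74009 × 3.49333 × 1.652 = 44.6679 kN.
I_c = b·h³/36 = 2.8 × 1.18³/36 = 0.127791 m⁴.
Centre of pressure: y_p = y_c + I_c/(y_c·A) = 3.49333 + 0.127791/(3.49333 × 1.652) = 3.49333 + 0.0221437 = 3.51547 m along the plane.

h_p = 3.52 m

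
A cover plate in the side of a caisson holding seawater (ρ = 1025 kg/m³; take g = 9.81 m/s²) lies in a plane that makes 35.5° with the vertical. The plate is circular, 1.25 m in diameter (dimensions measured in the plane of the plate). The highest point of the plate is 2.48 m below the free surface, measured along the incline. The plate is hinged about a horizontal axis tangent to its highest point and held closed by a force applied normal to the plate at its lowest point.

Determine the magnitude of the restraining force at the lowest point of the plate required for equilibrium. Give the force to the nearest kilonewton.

γ = ρg = 1025 × 9.81 / 1000 = 10.05525 kN/m³.
The plate makes 35.5° with the vertical, i.e. θ = 90° − 35.5° = 54.5° to the horizontal. Measuring y along the incline from the free-surface line, vertical depth h = y·sinθ with sinθ = 0.814116.
The centroid is at the centre, 0.625 m below the top of the plate, so y_c = 2.48 + 0.625 = 3.105 m and h_c = 3.105 × 0.814116 = 2.52783 m.
A = π(0.625)² = 1.22718 m².
Resultant F = γ·h_c·A = 10.05525 × 2.52783 × 1.22718 = 31.1924 kN.
I_c = πr⁴/4 = π × 0.625⁴/4 = 0.119842 m⁴.
Centre of pressure: y_p = y_c + I_c/(y_c·A) = 3.105 + 0.119842/(3.105 × 1.22718) = 3.105 + 0.0314513 = 3.13645 m along the plane.
The resultant acts 0.625 + 0.0314513 = 0.656451 m (along the plate) below the hinge at the top edge, so the moment about the hinge is M = F × 0.656451 = 31.1924 × 0.656451 = 20.4763 kN·m.
A normal force at the bottom, 1.25 m from the hinge, must supply this moment: P = 20.4763/1.25 = 16.381 kN.

P ≈ 16 kN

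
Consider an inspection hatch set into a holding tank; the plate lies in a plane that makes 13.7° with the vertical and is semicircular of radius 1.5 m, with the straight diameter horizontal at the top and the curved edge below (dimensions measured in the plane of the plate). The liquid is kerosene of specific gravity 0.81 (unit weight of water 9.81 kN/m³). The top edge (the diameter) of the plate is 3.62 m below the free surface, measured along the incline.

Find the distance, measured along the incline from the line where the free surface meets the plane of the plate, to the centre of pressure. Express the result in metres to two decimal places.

y_p = 4.29 m

γ = 0.81 × 9.81 = 7.9461 kN/m³.
The plate makes 13.7° with the vertical, i.e. θ = 90° − 13.7° = 76.3° to the horizontal. Measuring y along the incline from the free-surface line, vertical depth h = y·sinθ with sinθ = 0.971549.
The centroid of a semicircle lies 4r/(3π) = 0.63662 m from the diameter, here below the top edge, so y_c = 3.62 + 0.63662 = 4.25662 m and h_c = 4.25662 × 0.971549 = 4.13551 m.
A = πr²/2 = π × 1.5²/2 = 3.53429 m².
Resultant F = γ·h_c·A = 7.9461 × 4.13551 × 3.53429 = 116.141 kN.
I_c = (π/8 − 8/(9π))·r⁴ = 0.109757 × 1.5⁴ = 0.555645 m⁴.
Centre of pressure: y_p = y_c + I_c/(y_c·A) = 4.25662 + 0.555645/(4.25662 × 3.53429) = 4.25662 + 0.0369343 = 4.29355 m along the plane.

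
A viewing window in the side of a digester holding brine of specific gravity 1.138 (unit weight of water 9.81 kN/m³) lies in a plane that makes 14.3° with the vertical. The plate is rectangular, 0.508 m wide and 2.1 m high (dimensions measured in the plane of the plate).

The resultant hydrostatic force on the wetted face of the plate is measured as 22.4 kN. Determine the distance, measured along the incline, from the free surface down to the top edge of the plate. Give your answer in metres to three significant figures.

γ = 1.138 × 9.81 = 11.16378 kN/m³.
A = 0.508 × 2.1 = 1.0668 m².
From F = γ·h_c·A, the centroid depth is h_c = 22.4/(11.16378 × 1.0668) = 1.88085 m.
The plate makes 14.3° with the vertical, i.e. θ = 90° − 14.3° = 75.7° to the horizontal. Measuring y along the incline from the free-surface line, vertical depth h = y·sinθ with sinθ = 0.969016.
Along the incline, y_c = h_c/sinθ = 1.88085/0.969016 = 1.94099 m.
The centroid lies 2.1/2 = 1.05 m below the top edge, so the top edge sits at y_top = 1.94099 − 1.05 = 0.89099 m along the incline.

y_top ≈ 0.891 m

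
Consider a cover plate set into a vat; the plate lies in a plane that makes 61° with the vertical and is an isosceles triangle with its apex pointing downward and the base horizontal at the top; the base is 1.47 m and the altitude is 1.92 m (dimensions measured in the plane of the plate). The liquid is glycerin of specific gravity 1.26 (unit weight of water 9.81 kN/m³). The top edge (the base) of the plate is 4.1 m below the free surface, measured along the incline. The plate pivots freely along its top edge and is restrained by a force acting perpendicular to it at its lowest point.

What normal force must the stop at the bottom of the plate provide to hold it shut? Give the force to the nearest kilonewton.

γ = 1.26 × 9.81 = 12.3606 kN/m³.
The plate makes 61° with the vertical, i.e. θ = 90° − 61° = 29° to the horizontal. Measuring y along the incline from the free-surface line, vertical depth h = y·sinθ with sinθ = 0.484810.
With the apex down, the centroid sits h/3 = 1.92/3 = 0.64 m below the base (the top edge), so y_c = 4.1 + 0.64 = 4.74 m and h_c = 4.74 × 0.484810 = 2.298 m.
A = ½ × 1.47 × 1.92 = 1.4112 m².
Resultant F = γ·h_c·A = 12.3606 × 2.298 × 1.4112 = 40.0847 kN.
I_c = b·h³/36 = 1.47 × 1.92³/36 = 0.289014 m⁴.
Centre of pressure: y_p = y_c + I_c/(y_c·A) = 4.74 + 0.289014/(4.74 × 1.4112) = 4.74 + 0.0432068 = 4.78321 m along the plane.
The resultant acts 0.64 + 0.0432068 = 0.683207 m (along the plate) below the hinge at the top edge, so the moment about the hinge is M = F × 0.683207 = 40.0847 × 0.683207 = 27.3861 kN·m.
A normal force at the bottom, 1.92 m from the hinge, must supply this moment: P = 27.3861/1.92 = 14.2636 kN.

P ≈ 14 kN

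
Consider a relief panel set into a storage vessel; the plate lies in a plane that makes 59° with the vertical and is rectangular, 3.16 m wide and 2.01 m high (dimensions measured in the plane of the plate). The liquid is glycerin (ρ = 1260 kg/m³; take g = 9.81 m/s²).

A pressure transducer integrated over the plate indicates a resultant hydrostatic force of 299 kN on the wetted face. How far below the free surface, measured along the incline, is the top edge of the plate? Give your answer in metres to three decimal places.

y_top ≈ 6.390 m

γ = ρg = 1260 × 9.81 / 1000 = 12.3606 kN/m³.
A = 3.16 × 2.01 = 6.3516 m².
From F = γ·h_c·A, the centroid depth is h_c = 299/(12.3606 × 6.3516) = 3.80845 m.
The plate makes 59° with the vertical, i.e. θ = 90° − 59° = 31° to the horizontal. Measuring y along the incline from the free-surface line, vertical depth h = y·sinθ with sinθ = 0.515038.
Along the incline, y_c = h_c/sinθ = 3.80845/0.515038 = 7.3945 m.
The centroid lies 2.01/2 = 1.005 m below the top edge, so the top edge sits at y_top = 7.3945 − 1.005 = 6.3895 m along the incline.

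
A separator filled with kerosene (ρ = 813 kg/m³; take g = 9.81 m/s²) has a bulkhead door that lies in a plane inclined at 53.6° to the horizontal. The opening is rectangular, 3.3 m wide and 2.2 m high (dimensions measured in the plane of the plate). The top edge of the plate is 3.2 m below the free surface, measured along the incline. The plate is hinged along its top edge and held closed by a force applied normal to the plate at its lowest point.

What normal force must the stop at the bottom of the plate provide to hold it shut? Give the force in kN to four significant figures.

γ = ρg = 813 × 9.81 / 1000 = 7.97553 kN/m³.
Let θ = 53.6° be the plate's angle to the horizontal; measure y along the incline from where the plane meets the free surface. Vertical depth h = y·sinθ with sinθ = 0.804894.
The centroid lies 2.2/2 = 1.1 m below the top edge, so y_c = 3.2 + 1.1 = 4.3 m and h_c = 4.3 × 0.804894 = 3.46104 m.
A = 3.3 × 2.2 = 7.26 m².
Resultant F = γ·h_c·A = 7.97553 × 3.46104 × 7.26 = 200.402 kN.
I_c = b·h³/12 = 3.3 × 2.2³/12 = 2.9282 m⁴.
Centre of pressure: y_p = y_c + I_c/(y_c·A) = 4.3 + 2.9282/(4.3 × 7.26) = 4.3 + 0.0937984 = 4.3938 m along the plane.
The resultant acts 1.1 + 0.0937984 = 1.1938 m (along the plate) below the hinge at the top edge, so the moment about the hinge is M = F × 1.1938 = 200.402 × 1.1938 = 239.24 kN·m.
A normal force at the bottom, 2.2 m from the hinge, must supply this moment: P = 239.24/2.2 = 108.745 kN.

P ≈ 108.7 kN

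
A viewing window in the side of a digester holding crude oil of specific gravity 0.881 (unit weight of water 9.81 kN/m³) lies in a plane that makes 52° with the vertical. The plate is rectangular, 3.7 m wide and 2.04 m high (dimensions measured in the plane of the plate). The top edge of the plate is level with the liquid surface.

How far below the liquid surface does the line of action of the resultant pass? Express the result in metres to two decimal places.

γ = 0.881 × 9.81 = 8.64261 kN/m³.
The plate makes 52° with the vertical, i.e. θ = 90° − 52° = 38° to the horizontal. Measuring y along the incline from the free-surface line, vertical depth h = y·sinθ with sinθ = 0.615661.
The centroid lies 2.04/2 = 1.02 m below the top edge, so y_c = 1.02 m and h_c = 1.02 × 0.615661 = 0.627974 m.
A = 3.7 × 2.04 = 7.548 m².
Resultant F = γ·h_c·A = 8.64261 × 0.627974 × 7.548 = 40.9655 kN.
I_c = b·h³/12 = 3.7 × 2.04³/12 = 2.61765 m⁴.
Centre of pressure: y_p = y_c + I_c/(y_c·A) = 1.02 + 2.61765/(1.02 × 7.548) = 1.02 + 0.34 = 1.36 m along the plane.
Vertically, h_p = y_p·sinθ = 1.36 × 0.615661 = 0.837299 m.

h_p = 0.84 m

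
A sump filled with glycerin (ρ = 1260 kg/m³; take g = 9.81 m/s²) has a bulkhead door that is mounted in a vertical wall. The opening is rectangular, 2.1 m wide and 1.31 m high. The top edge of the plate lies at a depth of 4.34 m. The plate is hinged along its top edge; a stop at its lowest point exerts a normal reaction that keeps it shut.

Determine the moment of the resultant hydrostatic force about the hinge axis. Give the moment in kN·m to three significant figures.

γ = ρg = 1260 × 9.81 / 1000 = 12.3606 kN/m³.
The centroid lies 1.31/2 = 0.655 m below the top edge, so the centroid depth is h_c = 4.34 + 0.655 = 4.995 m.
A = 2.1 × 1.31 = 2.751 m².
Resultant F = γ·h_c·A = 12.3606 × 4.995 × 2.751 = 169.85 kN.
I_c = b·h³/12 = 2.1 × 1.31³/12 = 0.393416 m⁴.
Centre of pressure: y_p = y_c + I_c/(y_c·A) = 4.995 + 0.393416/(4.995 × 2.751) = 4.995 + 0.0286303 = 5.02363 m along the plane.
The resultant acts 0.655 + 0.0286303 = 0.68363 m (along the plate) below the hinge at the top edge, so the moment about the hinge is M = F × 0.68363 = 169.85 × 0.68363 = 116.115 kN·m.

M ≈ 116 kN·m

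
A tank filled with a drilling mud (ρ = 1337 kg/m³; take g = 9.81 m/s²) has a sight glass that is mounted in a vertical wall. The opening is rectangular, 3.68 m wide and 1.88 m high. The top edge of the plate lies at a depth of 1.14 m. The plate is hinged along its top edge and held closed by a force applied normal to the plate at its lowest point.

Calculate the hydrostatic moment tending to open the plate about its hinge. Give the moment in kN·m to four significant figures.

M ≈ 204.1 kN·m

γ = ρg = 1337 × 9.81 / 1000 = 13.11597 kN/m³.
The centroid lies 1.88/2 = 0.94 m below the top edge, so the centroid depth is h_c = 1.14 + 0.94 = 2.08 m.
A = 3.68 × 1.88 = 6.9184 m².
Resultant F = γ·h_c·A = 13.11597 × 2.08 × 6.9184 = 188.742 kN.
I_c = b·h³/12 = 3.68 × 1.88³/12 = 2.0377 m⁴.
Centre of pressure: y_p = y_c + I_c/(y_c·A) = 2.08 + 2.0377/(2.08 × 6.9184) = 2.08 + 0.141603 = 2.2216 m along the plane.
The resultant acts 0.94 + 0.141603 = 1.0816 m (along the plate) below the hinge at the top edge, so the moment about the hinge is M = F × 1.0816 = 188.742 × 1.0816 = 204.143 kN·m.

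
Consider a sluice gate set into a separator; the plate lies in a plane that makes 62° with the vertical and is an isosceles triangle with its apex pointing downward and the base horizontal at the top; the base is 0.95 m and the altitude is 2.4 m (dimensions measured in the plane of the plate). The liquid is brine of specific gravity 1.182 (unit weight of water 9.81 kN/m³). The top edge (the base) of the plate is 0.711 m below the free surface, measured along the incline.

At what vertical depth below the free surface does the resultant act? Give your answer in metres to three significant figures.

h_p = 0.809 m

γ = 1.182 × 9.81 = 11.59542 kN/m³.
The plate makes 62° with the vertical, i.e. θ = 90° − 62° = 28° to the horizontal. Measuring y along the incline from the free-surface line, vertical depth h = y·sinθ with sinθ = 0.469472.
With the apex down, the centroid sits h/3 = 2.4/3 = 0.8 m below the base (the top edge), so y_c = 0.711 + 0.8 = 1.511 m and h_c = 1.511 × 0.469472 = 0.709372 m.
A = ½ × 0.95 × 2.4 = 1.14 m².
Resultant F = γ·h_c·A = 11.59542 × 0.709372 × 1.14 = 9.37703 kN.
I_c = b·h³/36 = 0.95 × 2.4³/36 = 0.3648 m⁴.
Centre of pressure: y_p = y_c + I_c/(y_c·A) = 1.511 + 0.3648/(1.511 × 1.14) = 1.511 + 0.21178 = 1.72278 m along the plane.
Vertically, h_p = y_p·sinθ = 1.72278 × 0.469472 = 0.808797 m.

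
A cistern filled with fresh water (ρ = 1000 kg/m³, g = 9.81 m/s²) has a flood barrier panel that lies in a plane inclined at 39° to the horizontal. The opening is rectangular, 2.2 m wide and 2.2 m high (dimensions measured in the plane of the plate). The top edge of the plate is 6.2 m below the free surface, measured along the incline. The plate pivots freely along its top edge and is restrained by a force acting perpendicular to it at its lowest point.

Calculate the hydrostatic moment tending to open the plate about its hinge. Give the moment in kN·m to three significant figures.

M ≈ 252 kN·m

γ = ρg = 1000 × 9.81 = 9810 N/m³ = 9.81 kN/m³.
Let θ = 39° be the plate's angle to the horizontal; measure y along the incline from where the plane meets the free surface. Vertical depth h = y·sinθ with sinθ = 0.629320.
The centroid lies 2.2/2 = 1.1 m below the top edge, so y_c = 6.2 + 1.1 = 7.3 m and h_c = 7.3 × 0.629320 = 4.59404 m.
A = 2.2 × 2.2 = 4.84 m².
Resultant F = γ·h_c·A = 9.81 × 4.59404 × 4.84 = 218.127 kN.
I_c = b·h³/12 = 2.2 × 2.2³/12 = 1.95213 m⁴.
Centre of pressure: y_p = y_c + I_c/(y_c·A) = 7.3 + 1.95213/(7.3 × 4.84) = 7.3 + 0.055251 = 7.35525 m along the plane.
The resultant acts 1.1 + 0.055251 = 1.15525 m (along the plate) below the hinge at the top edge, so the moment about the hinge is M = F × 1.15525 = 218.127 × 1.15525 = 251.991 kN·m.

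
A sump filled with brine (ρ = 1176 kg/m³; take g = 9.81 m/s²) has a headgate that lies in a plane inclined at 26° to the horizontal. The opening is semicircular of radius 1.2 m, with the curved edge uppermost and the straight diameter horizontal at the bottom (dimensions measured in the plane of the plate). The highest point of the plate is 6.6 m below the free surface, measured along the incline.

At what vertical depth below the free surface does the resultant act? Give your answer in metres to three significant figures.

γ = ρg = 1176 × 9.81 / 1000 = 11.53656 kN/m³.
Let θ = 26° be the plate's angle to the horizontal; measure y along the incline from where the plane meets the free surface. Vertical depth h = y·sinθ with sinθ = 0.438371.
The centroid lies 4r/(3π) = 0.509296 m above the diameter, so r − 4r/(3π) = 1.2 − 0.509296 = 0.690704 m below the topmost point, so y_c = 6.6 + 0.690704 = 7.2907 m and h_c = 7.2907 × 0.438371 = 3.19603 m.
A = πr²/2 = π × 1.2²/2 = 2.26195 m².
Resultant F = γ·h_c·A = 11.53656 × 3.19603 × 2.26195 = 83.4008 kN.
I_c = (π/8 − 8/(9π))·r⁴ = 0.109757 × 1.2⁴ = 0.227592 m⁴.
Centre of pressure: y_p = y_c + I_c/(y_c·A) = 7.2907 + 0.227592/(7.2907 × 2.26195) = 7.2907 + 0.0138008 = 7.3045 m along the plane.
Vertically, h_p = y_p·sinθ = 7.3045 × 0.438371 = 3.20208 m.

h_p = 3.20 m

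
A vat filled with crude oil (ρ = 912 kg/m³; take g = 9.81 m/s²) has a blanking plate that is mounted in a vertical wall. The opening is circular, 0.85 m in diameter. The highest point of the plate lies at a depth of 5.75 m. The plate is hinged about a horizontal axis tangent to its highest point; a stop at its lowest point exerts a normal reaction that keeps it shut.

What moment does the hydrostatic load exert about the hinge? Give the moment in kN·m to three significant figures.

γ = ρg = 912 × 9.81 / 1000 = 8.94672 kN/m³.
The centroid is at the centre, 0.425 m below the top of the plate, so the centroid depth is h_c = 5.75 + 0.425 = 6.175 m.
A = π(0.425)² = 0.56745 m².
Resultant F = γ·h_c·A = 8.94672 × 6.175 × 0.56745 = 31.3493 kN.
I_c = πr⁴/4 = π × 0.425⁴/4 = 0.0256239 m⁴.
Centre of pressure: y_p = y_c + I_c/(y_c·A) = 6.175 + 0.0256239/(6.175 × 0.56745) = 6.175 + 0.00731275 = 6.18231 m along the plane.
The resultant acts 0.425 + 0.00731275 = 0.432313 m (along the plate) below the hinge at the top edge, so the moment about the hinge is M = F × 0.432313 = 31.3493 × 0.432313 = 13.5527 kN·m.

M ≈ 13.6 kN·m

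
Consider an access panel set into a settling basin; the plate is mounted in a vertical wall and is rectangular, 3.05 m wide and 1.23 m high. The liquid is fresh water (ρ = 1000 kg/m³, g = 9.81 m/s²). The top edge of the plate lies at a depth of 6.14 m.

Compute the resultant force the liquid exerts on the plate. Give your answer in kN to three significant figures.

F ≈ 249 kN

γ = ρg = 1000 × 9.81 = 9810 N/m³ = 9.81 kN/m³.
The centroid lies 1.23/2 = 0.615 m below the top edge, so the centroid depth is h_c = 6.14 + 0.615 = 6.755 m.
A = 3.05 × 1.23 = 3.7515 m².
Resultant F = γ·h_c·A = 9.81 × 6.755 × 3.7515 = 248.599 kN.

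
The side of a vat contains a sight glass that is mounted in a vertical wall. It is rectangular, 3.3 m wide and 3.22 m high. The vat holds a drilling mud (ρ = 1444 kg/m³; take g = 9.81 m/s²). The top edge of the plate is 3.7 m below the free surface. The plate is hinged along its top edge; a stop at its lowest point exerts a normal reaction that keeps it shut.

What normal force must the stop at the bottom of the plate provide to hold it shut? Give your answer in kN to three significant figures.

γ = ρg = 1444 × 9.81 / 1000 = 14.16564 kN/m³.
The centroid lies 3.22/2 = 1.61 m below the top edge, so the centroid depth is h_c = 3.7 + 1.61 = 5.31 m.
A = 3.3 × 3.22 = 10.626 m².
Resultant F = γ·h_c·A = 14.16564 × 5.31 × 10.626 = 799.283 kN.
I_c = b·h³/12 = 3.3 × 3.22³/12 = 9.18122 m⁴.
Centre of pressure: y_p = y_c + I_c/(y_c·A) = 5.31 + 9.18122/(5.31 × 10.626) = 5.31 + 0.162718 = 5.47272 m along the plane.
The resultant acts 1.61 + 0.162718 = 1.77272 m (along the plate) below the hinge at the top edge, so the moment about the hinge is M = F × 1.77272 = 799.283 × 1.77272 = 1416.9 kN·m.
A normal force at the bottom, 3.22 m from the hinge, must supply this moment: P = 1416.9/3.22 = 440.031 kN.

P ≈ 440 kN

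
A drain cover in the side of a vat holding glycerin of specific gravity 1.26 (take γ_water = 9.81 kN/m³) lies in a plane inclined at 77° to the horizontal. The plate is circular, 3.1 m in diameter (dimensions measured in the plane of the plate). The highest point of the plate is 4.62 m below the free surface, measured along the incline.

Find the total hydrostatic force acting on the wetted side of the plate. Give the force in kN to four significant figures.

F ≈ 560.9 kN

γ = 1.26 × 9.81 = 12.3606 kN/m³.
Let θ = 77° be the plate's angle to the horizontal; measure y along the incline from where the plane meets the free surface. Vertical depth h = y·sinθ with sinθ = 0.974370.
The centroid is at the centre, 1.55 m below the top of the plate, so y_c = 4.62 + 1.55 = 6.17 m and h_c = 6.17 × 0.974370 = 6.01186 m.
A = π(1.55)² = 7.54768 m².
Resultant F = γ·h_c·A = 12.3606 × 6.01186 × 7.54768 = 560.87 kN.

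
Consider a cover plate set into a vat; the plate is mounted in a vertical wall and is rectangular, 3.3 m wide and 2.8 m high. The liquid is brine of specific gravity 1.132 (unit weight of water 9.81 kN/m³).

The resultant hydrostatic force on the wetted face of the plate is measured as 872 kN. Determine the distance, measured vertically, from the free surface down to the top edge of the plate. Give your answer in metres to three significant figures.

d_top ≈ 7.10 m

γ = 1.132 × 9.81 = 11.10492 kN/m³.
A = 3.3 × 2.8 = 9.24 m².
From F = γ·h_c·A, the centroid depth is h_c = 872/(11.10492 × 9.24) = 8.49824 m.
The centroid lies 2.8/2 = 1.4 m below the top edge, so the top edge sits at h_top = 8.49824 − 1.4 = 7.09824 m below the surface.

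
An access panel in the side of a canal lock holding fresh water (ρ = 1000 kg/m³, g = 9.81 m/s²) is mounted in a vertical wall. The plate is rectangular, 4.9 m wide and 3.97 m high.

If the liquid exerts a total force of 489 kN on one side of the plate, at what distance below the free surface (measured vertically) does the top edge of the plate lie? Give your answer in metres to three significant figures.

γ = ρg = 1000 × 9.81 = 9810 N/m³ = 9.81 kN/m³.
A = 4.9 × 3.97 = 19.453 m².
From F = γ·h_c·A, the centroid depth is h_c = 489/(9.81 × 19.453) = 2.56244 m.
The centroid lies 3.97/2 = 1.985 m below the top edge, so the top edge sits at h_top = 2.56244 − 1.985 = 0.57744 m below the surface.

d_top ≈ 0.577 m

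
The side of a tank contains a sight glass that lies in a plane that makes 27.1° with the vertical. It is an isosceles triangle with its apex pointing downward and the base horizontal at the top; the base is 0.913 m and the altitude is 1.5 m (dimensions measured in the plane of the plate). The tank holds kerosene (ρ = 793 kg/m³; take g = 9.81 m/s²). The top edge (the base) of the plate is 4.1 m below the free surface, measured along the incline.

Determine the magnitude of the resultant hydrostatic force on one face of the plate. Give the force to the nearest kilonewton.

F ≈ 22 kN

γ = ρg = 793 × 9.81 / 1000 = 7.77933 kN/m³.
The plate makes 27.1° with the vertical, i.e. θ = 90° − 27.1° = 62.9° to the horizontal. Measuring y along the incline from the free-surface line, vertical depth h = y·sinθ with sinθ = 0.890213.
With the apex down, the centroid sits h/3 = 1.5/3 = 0.5 m below the base (the top edge), so y_c = 4.1 + 0.5 = 4.6 m and h_c = 4.6 × 0.890213 = 4.09498 m.
A = ½ × 0.913 × 1.5 = 0.68475 m².
Resultant F = γ·h_c·A = 7.77933 × 4.09498 × 0.68475 = 21.8135 kN.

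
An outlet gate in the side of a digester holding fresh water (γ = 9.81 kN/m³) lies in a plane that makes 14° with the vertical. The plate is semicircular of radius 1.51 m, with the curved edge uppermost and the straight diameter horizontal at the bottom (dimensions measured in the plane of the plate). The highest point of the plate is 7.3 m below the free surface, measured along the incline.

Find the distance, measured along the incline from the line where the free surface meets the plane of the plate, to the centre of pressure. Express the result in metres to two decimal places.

y_p = 8.19 m

γ = 9.81 kN/m³.
The plate makes 14° with the vertical, i.e. θ = 90° − 14° = 76° to the horizontal. Measuring y along the incline from the free-surface line, vertical depth h = y·sinθ with sinθ = 0.970296.
The centroid lies 4r/(3π) = 0.640864 m above the diameter, so r − 4r/(3π) = 1.51 − 0.640864 = 0.869136 m below the topmost point, so y_c = 7.3 + 0.869136 = 8.16914 m and h_c = 8.16914 × 0.970296 = 7.92648 m.
A = πr²/2 = π × 1.51²/2 = 3.58157 m².
Resultant F = γ·h_c·A = 9.81 × 7.92648 × 3.58157 = 278.498 kN.
I_c = (π/8 − 8/(9π))·r⁴ = 0.109757 × 1.51⁴ = 0.570611 m⁴.
Centre of pressure: y_p = y_c + I_c/(y_c·A) = 8.16914 + 0.570611/(8.16914 × 3.58157) = 8.16914 + 0.0195025 = 8.18864 m along the plane.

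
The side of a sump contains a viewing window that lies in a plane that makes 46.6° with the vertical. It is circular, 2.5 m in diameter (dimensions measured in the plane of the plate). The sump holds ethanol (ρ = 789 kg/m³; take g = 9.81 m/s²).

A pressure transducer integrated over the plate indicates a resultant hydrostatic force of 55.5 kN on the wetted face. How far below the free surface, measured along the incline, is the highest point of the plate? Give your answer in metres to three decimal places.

γ = ρg = 789 × 9.81 / 1000 = 7.74009 kN/m³.
A = π(1.25)² = 4.90874 m².
From F = γ·h_c·A, the centroid depth is h_c = 55.5/(7.74009 × 4.90874) = 1.46075 m.
The plate makes 46.6° with the vertical, i.e. θ = 90° − 46.6° = 43.4° to the horizontal. Measuring y along the incline from the free-surface line, vertical depth h = y·sinθ with sinθ = 0.687088.
Along the incline, y_c = h_c/sinθ = 1.46075/0.687088 = 2.126 m.
The centroid is at the centre, 1.25 m below the top of the plate, so the highest point sits at y_top = 2.126 − 1.25 = 0.876 m along the incline.

y_top ≈ 0.876 m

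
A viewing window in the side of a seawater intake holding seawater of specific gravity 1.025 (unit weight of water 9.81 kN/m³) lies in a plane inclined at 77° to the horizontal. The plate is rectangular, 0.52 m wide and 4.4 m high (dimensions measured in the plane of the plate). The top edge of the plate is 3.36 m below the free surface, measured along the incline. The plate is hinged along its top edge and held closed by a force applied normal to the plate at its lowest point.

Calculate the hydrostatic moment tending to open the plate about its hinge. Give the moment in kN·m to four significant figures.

γ = 1.025 × 9.81 = 10.05525 kN/m³.
Let θ = 77° be the plate's angle to the horizontal; measure y along the incline from where the plane meets the free surface. Vertical depth h = y·sinθ with sinθ = 0.974370.
The centroid lies 4.4/2 = 2.2 m below the top edge, so y_c = 3.36 + 2.2 = 5.56 m and h_c = 5.56 × 0.974370 = 5.4175 m.
A = 0.52 × 4.4 = 2.288 m².
Resultant F = γ·h_c·A = 10.05525 × 5.4175 × 2.288 = 124.637 kN.
I_c = b·h³/12 = 0.52 × 4.4³/12 = 3.69131 m⁴.
Centre of pressure: y_p = y_c + I_c/(y_c·A) = 5.56 + 3.69131/(5.56 × 2.288) = 5.56 + 0.290168 = 5.85017 m along the plane.
The resultant acts 2.2 + 0.290168 = 2.49017 m (along the plate) below the hinge at the top edge, so the moment about the hinge is M = F × 2.49017 = 124.637 × 2.49017 = 310.367 kN·m.

M ≈ 310.4 kN·m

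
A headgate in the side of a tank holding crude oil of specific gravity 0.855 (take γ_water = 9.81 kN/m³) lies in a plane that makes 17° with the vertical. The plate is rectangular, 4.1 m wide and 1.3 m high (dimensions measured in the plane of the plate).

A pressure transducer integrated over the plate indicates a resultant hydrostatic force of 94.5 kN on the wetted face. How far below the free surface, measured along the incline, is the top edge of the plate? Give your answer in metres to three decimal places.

γ = 0.855 × 9.81 = 8.38755 kN/m³.
A = 4.1 × 1.3 = 5.33 m².
From F = γ·h_c·A, the centroid depth is h_c = 94.5/(8.38755 × 5.33) = 2.11383 m.
The plate makes 17° with the vertical, i.e. θ = 90° − 17° = 73° to the horizontal. Measuring y along the incline from the free-surface line, vertical depth h = y·sinθ with sinθ = 0.956305.
Along the incline, y_c = h_c/sinθ = 2.11383/0.956305 = 2.21041 m.
The centroid lies 1.3/2 = 0.65 m below the top edge, so the top edge sits at y_top = 2.21041 − 0.65 = 1.56041 m along the incline.

y_top ≈ 1.560 m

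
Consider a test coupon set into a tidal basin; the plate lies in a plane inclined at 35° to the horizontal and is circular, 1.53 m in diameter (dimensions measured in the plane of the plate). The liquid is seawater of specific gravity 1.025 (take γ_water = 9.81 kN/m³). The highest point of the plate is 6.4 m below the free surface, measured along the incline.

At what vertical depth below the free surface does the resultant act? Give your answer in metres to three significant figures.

γ = 1.025 × 9.81 = 10.05525 kN/m³.
Let θ = 35° be the plate's angle to the horizontal; measure y along the incline from where the plane meets the free surface. Vertical depth h = y·sinθ with sinθ = 0.573576.
The centroid is at the centre, 0.765 m below the top of the plate, so y_c = 6.4 + 0.765 = 7.165 m and h_c = 7.165 × 0.573576 = 4.10967 m.
A = π(0.765)² = 1.83854 m².
Resultant F = γ·h_c·A = 10.05525 × 4.10967 × 1.83854 = 75.9754 kN.
I_c = πr⁴/4 = π × 0.765⁴/4 = 0.26899 m⁴.
Centre of pressure: y_p = y_c + I_c/(y_c·A) = 7.165 + 0.26899/(7.165 × 1.83854) = 7.165 + 0.0204196 = 7.18542 m along the plane.
Vertically, h_p = y_p·sinθ = 7.18542 × 0.573576 = 4.12138 m.

h_p = 4.12 m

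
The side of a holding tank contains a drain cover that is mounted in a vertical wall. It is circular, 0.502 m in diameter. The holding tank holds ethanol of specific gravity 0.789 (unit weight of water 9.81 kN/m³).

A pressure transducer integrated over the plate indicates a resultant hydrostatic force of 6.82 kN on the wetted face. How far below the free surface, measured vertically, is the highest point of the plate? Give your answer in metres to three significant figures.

d_top ≈ 4.20 m

γ = 0.789 × 9.81 = 7.74009 kN/m³.
A = π(0.251)² = 0.197923 m².
From F = γ·h_c·A, the centroid depth is h_c = 6.82/(7.74009 × 0.197923) = 4.45187 m.
The centroid is at the centre, 0.251 m below the top of the plate, so the highest point sits at h_top = 4.45187 − 0.251 = 4.20087 m below the surface.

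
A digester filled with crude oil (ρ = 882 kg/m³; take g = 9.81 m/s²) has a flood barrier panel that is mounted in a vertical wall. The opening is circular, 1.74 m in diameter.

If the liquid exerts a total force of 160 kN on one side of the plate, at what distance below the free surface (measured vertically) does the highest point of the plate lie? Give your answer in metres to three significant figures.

γ = ρg = 882 × 9.81 / 1000 = 8.65242 kN/m³.
A = π(0.87)² = 2.37787 m².
From F = γ·h_c·A, the centroid depth is h_c = 160/(8.65242 × 2.37787) = 7.77668 m.
The centroid is at the centre, 0.87 m below the top of the plate, so the highest point sits at h_top = 7.77668 − 0.87 = 6.90668 m below the surface.

d_top ≈ 6.91 m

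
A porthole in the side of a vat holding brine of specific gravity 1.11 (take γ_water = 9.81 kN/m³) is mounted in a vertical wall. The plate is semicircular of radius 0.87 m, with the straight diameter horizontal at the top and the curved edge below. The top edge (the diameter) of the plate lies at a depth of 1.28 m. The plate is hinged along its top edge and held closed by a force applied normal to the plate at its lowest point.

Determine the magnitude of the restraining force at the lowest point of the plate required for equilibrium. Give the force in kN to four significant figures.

γ = 1.11 × 9.81 = 10.8891 kN/m³.
The centroid of a semicircle lies 4r/(3π) = 0.369239 m from the diameter, here below the top edge, so the centroid depth is h_c = 1.28 + 0.369239 = 1.64924 m.
A = πr²/2 = π × 0.87²/2 = 1.18894 m².
Resultant F = γ·h_c·A = 10.8891 × 1.64924 × 1.18894 = 21.3519 kN.
I_c = (π/8 − 8/(9π))·r⁴ = 0.109757 × 0.87⁴ = 0.0628795 m⁴.
Centre of pressure: y_p = y_c + I_c/(y_c·A) = 1.64924 + 0.0628795/(1.64924 × 1.18894) = 1.64924 + 0.0320675 = 1.68131 m along the plane.
The resultant acts 0.369239 + 0.0320675 = 0.401307 m (along the plate) below the hinge at the top edge, so the moment about the hinge is M = F × 0.401307 = 21.3519 × 0.401307 = 8.56867 kN·m.
A normal force at the bottom, 0.87 m from the hinge, must supply this moment: P = 8.56867/0.87 = 9.84905 kN.

P ≈ 9.849 kN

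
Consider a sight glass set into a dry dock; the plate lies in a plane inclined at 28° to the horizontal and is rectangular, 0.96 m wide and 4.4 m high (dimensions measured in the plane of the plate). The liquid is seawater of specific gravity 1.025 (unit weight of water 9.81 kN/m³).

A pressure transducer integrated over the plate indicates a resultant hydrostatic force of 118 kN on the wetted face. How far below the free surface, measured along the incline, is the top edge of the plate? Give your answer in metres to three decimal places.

y_top ≈ 3.718 m

γ = 1.025 × 9.81 = 10.05525 kN/m³.
A = 0.96 × 4.4 = 4.224 m².
From F = γ·h_c·A, the centroid depth is h_c = 118/(10.05525 × 4.224) = 2.77821 m.
Let θ = 28° be the plate's angle to the horizontal; measure y along the incline from where the plane meets the free surface. Vertical depth h = y·sinθ with sinθ = 0.469472.
Along the incline, y_c = h_c/sinθ = 2.77821/0.469472 = 5.91773 m.
The centroid lies 4.4/2 = 2.2 m below the top edge, so the top edge sits at y_top = 5.91773 − 2.2 = 3.71773 m along the incline.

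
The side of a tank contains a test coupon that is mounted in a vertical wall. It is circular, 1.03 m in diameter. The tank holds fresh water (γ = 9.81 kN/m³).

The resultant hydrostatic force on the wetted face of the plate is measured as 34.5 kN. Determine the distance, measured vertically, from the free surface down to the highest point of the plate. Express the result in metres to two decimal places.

γ = 9.81 kN/m³.
A = π(0.515)² = 0.833229 m².
From F = γ·h_c·A, the centroid depth is h_c = 34.5/(9.81 × 0.833229) = 4.22071 m.
The centroid is at the centre, 0.515 m below the top of the plate, so the highest point sits at h_top = 4.22071 − 0.515 = 3.70571 m below the surface.

d_top ≈ 3.71 m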